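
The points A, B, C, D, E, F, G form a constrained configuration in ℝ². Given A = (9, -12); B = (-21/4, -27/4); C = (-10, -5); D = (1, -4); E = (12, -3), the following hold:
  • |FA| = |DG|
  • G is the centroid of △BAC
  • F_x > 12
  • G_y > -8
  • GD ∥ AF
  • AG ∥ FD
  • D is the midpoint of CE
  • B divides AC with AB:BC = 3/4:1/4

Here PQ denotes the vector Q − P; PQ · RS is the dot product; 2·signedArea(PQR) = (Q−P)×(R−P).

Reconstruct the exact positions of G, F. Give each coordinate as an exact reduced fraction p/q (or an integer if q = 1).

1. G_x = -25/12  [G is the centroid of △BAC]
2. G_y = -95/12  [G is the centroid of △BAC]
   → G = (-25/12, -95/12)
3. F_x = 145/12  [AG ∥ FD ∩ GD ∥ AF]
4. F_y = -97/12  [AG ∥ FD ∩ GD ∥ AF]
   → F = (145/12, -97/12)

F = (145/12, -97/12)
G = (-25/12, -95/12)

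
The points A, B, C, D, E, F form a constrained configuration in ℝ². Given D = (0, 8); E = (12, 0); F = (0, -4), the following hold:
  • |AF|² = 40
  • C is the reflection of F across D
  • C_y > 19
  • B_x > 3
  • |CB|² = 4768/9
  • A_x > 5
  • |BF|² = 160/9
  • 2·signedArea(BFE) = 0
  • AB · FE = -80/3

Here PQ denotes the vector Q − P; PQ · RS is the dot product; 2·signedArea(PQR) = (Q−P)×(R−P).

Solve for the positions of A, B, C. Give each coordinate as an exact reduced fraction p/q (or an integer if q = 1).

A = (6, -2)
B = (4, -8/3)
C = (0, 20)

1. B_x = 4  [line -4·x + 12·y + 48 = 0 ∩ |BF|² = 160/9]
2. B_y = -8/3  [line -4·x + 12·y + 48 = 0 ∩ |BF|² = 160/9]
   → B = (4, -8/3)
3. C_x = 0  [C is the reflection of F across D]
4. C_y = 20  [C is the reflection of F across D]
   → C = (0, 20)
5. A_x = 6  [line -12·x + -4·y + 64 = 0 ∩ |AF|² = 40]
6. A_y = -2  [line -12·x + -4·y + 64 = 0 ∩ |AF|² = 40]
   → A = (6, -2)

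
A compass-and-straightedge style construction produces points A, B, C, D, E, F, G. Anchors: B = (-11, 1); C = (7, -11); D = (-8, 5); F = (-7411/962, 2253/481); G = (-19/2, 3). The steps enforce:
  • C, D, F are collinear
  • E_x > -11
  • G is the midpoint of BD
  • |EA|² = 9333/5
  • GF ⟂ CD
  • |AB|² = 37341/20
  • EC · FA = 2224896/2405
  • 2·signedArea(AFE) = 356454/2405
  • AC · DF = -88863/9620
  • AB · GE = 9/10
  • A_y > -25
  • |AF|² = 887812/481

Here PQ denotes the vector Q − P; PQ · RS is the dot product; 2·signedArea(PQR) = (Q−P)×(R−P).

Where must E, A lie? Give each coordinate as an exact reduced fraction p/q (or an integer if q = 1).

1. A_x = 241/10  [line -285/962·x + 152/481·y + 142253/9620 = 0 ∩ |AB|² = 37341/20]
2. A_y = -121/5  [line -285/962·x + 152/481·y + 142253/9620 = 0 ∩ |AB|² = 37341/20]
   → A = (241/10, -121/5)
3. E_x = -101/10  [EC · FA = 2224896/2405 ∩ AB · GE = 9/10]
4. E_y = 11/5  [EC · FA = 2224896/2405 ∩ AB · GE = 9/10]
   → E = (-101/10, 11/5)

A = (241/10, -121/5)
E = (-101/10, 11/5)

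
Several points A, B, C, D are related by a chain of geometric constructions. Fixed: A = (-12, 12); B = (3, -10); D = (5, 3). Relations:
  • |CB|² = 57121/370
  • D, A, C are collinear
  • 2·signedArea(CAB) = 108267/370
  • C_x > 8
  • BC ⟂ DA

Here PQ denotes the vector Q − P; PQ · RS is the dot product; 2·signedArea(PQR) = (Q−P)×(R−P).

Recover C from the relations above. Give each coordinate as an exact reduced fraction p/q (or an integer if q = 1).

C = (3261/370, 363/370)

1. C_x = 3261/370  [D, A, C are collinear ∩ BC ⟂ DA]
2. C_y = 363/370  [D, A, C are collinear ∩ BC ⟂ DA]
   → C = (3261/370, 363/370)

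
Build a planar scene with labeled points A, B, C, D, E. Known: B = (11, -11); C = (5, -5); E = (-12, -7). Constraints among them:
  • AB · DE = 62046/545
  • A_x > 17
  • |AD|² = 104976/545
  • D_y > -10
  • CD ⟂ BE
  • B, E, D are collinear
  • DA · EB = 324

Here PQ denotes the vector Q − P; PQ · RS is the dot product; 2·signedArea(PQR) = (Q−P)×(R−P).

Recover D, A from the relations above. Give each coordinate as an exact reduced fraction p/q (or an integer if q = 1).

A = (9721/545, -6643/545)
D = (2269/545, -5347/545)

1. D_x = 2269/545  [B, E, D are collinear ∩ CD ⟂ BE]
2. D_y = -5347/545  [B, E, D are collinear ∩ CD ⟂ BE]
   → D = (2269/545, -5347/545)
3. A_x = 9721/545  [line 8809/545·x + -1532/545·y + -175797/545 = 0 ∩ |AD|² = 104976/545]
4. A_y = -6643/545  [line 8809/545·x + -1532/545·y + -175797/545 = 0 ∩ |AD|² = 104976/545]
   → A = (9721/545, -6643/545)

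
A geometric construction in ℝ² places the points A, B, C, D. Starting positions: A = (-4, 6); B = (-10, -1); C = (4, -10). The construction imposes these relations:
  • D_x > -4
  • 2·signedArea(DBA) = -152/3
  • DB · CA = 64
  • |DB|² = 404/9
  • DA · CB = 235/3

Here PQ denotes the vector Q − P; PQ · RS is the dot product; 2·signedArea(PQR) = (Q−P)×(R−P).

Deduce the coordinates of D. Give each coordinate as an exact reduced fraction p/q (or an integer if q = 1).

1. D_x = -10/3  [DB · CA = 64 ∩ 2·signedArea(DBA) = -152/3]
2. D_y = -5/3  [DB · CA = 64 ∩ 2·signedArea(DBA) = -152/3]
   → D = (-10/3, -5/3)

D = (-10/3, -5/3)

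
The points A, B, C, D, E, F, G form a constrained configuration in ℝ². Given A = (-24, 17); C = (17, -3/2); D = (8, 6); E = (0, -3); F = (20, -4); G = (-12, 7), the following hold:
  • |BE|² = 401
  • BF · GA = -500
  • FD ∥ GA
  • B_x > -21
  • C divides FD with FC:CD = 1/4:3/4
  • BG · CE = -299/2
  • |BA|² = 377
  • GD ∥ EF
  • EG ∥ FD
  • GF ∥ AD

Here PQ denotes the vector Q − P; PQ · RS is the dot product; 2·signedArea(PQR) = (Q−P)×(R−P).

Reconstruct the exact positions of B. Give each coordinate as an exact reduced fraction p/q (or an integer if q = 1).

1. B_x = -20  [BG · CE = -299/2 ∩ BF · GA = -500]
2. B_y = -2  [BG · CE = -299/2 ∩ BF · GA = -500]
   → B = (-20, -2)

B = (-20, -2)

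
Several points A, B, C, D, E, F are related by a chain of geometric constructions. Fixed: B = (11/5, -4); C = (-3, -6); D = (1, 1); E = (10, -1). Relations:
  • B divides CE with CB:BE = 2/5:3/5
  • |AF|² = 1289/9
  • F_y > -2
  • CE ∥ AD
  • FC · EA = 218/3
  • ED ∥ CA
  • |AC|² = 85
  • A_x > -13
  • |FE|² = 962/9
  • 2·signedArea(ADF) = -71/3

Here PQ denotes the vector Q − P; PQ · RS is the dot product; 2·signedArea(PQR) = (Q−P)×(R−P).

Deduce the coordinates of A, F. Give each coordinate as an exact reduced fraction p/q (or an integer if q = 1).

A = (-12, -4)
F = (-1/3, -4/3)

1. A_x = -12  [CE ∥ AD ∩ ED ∥ CA]
2. A_y = -4  [CE ∥ AD ∩ ED ∥ CA]
   → A = (-12, -4)
3. F_x = -1/3  [FC · EA = 218/3 ∩ 2·signedArea(ADF) = -71/3]
4. F_y = -4/3  [FC · EA = 218/3 ∩ 2·signedArea(ADF) = -71/3]
   → F = (-1/3, -4/3)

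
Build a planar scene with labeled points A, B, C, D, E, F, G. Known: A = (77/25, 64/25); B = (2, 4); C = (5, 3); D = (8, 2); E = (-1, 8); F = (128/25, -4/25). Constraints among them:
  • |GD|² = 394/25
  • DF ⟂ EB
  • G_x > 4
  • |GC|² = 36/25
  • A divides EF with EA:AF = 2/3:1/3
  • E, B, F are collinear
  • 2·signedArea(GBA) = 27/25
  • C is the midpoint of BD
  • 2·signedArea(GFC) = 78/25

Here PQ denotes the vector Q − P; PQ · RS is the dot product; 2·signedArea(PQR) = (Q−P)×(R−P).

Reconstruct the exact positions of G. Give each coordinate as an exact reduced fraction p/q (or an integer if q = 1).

1. G_x = 101/25  [2·signedArea(GFC) = 78/25 ∩ 2·signedArea(GBA) = 27/25]
2. G_y = 57/25  [2·signedArea(GFC) = 78/25 ∩ 2·signedArea(GBA) = 27/25]
   → G = (101/25, 57/25)

G = (101/25, 57/25)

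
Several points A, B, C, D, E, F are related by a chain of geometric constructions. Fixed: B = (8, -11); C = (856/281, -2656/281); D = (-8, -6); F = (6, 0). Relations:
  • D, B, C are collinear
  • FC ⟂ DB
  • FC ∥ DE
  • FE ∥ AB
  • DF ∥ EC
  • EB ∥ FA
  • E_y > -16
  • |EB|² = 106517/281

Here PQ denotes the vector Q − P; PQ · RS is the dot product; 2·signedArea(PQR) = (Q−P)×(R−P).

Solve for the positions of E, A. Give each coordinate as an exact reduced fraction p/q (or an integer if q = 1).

A = (7012/281, 1251/281)
E = (-3078/281, -4342/281)

1. E_x = -3078/281  [DF ∥ EC ∩ FC ∥ DE]
2. E_y = -4342/281  [DF ∥ EC ∩ FC ∥ DE]
   → E = (-3078/281, -4342/281)
3. A_x = 7012/281  [FE ∥ AB ∩ EB ∥ FA]
4. A_y = 1251/281  [FE ∥ AB ∩ EB ∥ FA]
   → A = (7012/281, 1251/281)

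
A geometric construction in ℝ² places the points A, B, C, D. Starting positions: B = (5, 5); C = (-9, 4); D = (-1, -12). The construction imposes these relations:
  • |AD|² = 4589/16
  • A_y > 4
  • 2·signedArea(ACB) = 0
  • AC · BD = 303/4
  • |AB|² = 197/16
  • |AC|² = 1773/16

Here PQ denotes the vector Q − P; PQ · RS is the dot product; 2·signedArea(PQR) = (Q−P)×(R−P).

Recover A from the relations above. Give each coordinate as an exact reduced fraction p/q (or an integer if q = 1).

A = (3/2, 19/4)

1. A_x = 3/2  [2·signedArea(ACB) = 0 ∩ AC · BD = 303/4]
2. A_y = 19/4  [2·signedArea(ACB) = 0 ∩ AC · BD = 303/4]
   → A = (3/2, 19/4)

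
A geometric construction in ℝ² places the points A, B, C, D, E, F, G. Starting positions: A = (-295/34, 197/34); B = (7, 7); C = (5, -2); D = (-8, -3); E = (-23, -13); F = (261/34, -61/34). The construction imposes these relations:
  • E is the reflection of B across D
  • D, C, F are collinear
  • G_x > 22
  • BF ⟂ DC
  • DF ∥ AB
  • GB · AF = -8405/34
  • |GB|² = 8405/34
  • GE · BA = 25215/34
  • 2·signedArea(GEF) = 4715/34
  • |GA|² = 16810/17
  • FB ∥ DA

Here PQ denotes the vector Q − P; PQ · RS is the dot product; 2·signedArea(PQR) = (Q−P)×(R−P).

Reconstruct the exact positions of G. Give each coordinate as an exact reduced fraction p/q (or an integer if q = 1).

1. G_x = 771/34  [GB · AF = -8405/34 ∩ GE · BA = 25215/34]
2. G_y = 279/34  [GB · AF = -8405/34 ∩ GE · BA = 25215/34]
   → G = (771/34, 279/34)

G = (771/34, 279/34)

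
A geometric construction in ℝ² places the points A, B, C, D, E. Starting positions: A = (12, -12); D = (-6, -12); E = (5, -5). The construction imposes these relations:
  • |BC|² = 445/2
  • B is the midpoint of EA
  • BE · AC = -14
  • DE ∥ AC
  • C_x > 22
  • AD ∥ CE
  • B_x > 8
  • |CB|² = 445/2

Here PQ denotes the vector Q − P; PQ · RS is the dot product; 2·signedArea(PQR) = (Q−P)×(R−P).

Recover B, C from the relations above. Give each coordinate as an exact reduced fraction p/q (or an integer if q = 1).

1. B_x = 17/2  [B is the midpoint of EA]
2. B_y = -17/2  [B is the midpoint of EA]
   → B = (17/2, -17/2)
3. C_x = 23  [AD ∥ CE ∩ DE ∥ AC]
4. C_y = -5  [AD ∥ CE ∩ DE ∥ AC]
   → C = (23, -5)

B = (17/2, -17/2)
C = (23, -5)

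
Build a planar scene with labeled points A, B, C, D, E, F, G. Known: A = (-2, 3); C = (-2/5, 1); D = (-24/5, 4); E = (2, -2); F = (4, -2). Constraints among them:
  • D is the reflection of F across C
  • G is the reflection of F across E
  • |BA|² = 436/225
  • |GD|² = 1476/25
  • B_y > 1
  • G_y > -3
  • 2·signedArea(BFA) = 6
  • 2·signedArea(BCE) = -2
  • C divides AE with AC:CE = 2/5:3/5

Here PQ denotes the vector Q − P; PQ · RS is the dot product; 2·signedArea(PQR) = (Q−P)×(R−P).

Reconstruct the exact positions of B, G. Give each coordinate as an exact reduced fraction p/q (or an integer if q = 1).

B = (-8/5, 5/3)
G = (0, -2)

1. B_x = -8/5  [2·signedArea(BCE) = -2 ∩ 2·signedArea(BFA) = 6]
2. B_y = 5/3  [2·signedArea(BCE) = -2 ∩ 2·signedArea(BFA) = 6]
   → B = (-8/5, 5/3)
3. G_x = 0  [G is the reflection of F across E]
4. G_y = -2  [G is the reflection of F across E]
   → G = (0, -2)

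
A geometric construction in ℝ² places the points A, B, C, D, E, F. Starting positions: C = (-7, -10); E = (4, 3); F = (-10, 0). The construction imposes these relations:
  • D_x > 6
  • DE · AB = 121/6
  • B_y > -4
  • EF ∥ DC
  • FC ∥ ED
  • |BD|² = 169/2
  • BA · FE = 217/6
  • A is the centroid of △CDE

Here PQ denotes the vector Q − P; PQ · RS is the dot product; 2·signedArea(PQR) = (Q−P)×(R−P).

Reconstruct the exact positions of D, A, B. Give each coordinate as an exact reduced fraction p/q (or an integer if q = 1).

A = (4/3, -14/3)
B = (-3/2, -7/2)
D = (7, -7)

1. D_x = 7  [EF ∥ DC ∩ FC ∥ ED]
2. D_y = -7  [EF ∥ DC ∩ FC ∥ ED]
   → D = (7, -7)
3. A_x = 4/3  [A is the centroid of △CDE]
4. A_y = -14/3  [A is the centroid of △CDE]
   → A = (4/3, -14/3)
5. B_x = -3/2  [BA · FE = 217/6 ∩ DE · AB = 121/6]
6. B_y = -7/2  [BA · FE = 217/6 ∩ DE · AB = 121/6]
   → B = (-3/2, -7/2)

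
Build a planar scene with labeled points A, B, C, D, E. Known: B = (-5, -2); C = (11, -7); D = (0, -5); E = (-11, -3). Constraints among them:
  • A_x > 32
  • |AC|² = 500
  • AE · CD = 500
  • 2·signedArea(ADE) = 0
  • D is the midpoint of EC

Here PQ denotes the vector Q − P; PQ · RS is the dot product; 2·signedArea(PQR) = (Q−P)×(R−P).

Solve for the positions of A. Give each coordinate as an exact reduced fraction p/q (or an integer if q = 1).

A = (33, -11)

1. A_x = 33  [2·signedArea(ADE) = 0 ∩ AE · CD = 500]
2. A_y = -11  [2·signedArea(ADE) = 0 ∩ AE · CD = 500]
   → A = (33, -11)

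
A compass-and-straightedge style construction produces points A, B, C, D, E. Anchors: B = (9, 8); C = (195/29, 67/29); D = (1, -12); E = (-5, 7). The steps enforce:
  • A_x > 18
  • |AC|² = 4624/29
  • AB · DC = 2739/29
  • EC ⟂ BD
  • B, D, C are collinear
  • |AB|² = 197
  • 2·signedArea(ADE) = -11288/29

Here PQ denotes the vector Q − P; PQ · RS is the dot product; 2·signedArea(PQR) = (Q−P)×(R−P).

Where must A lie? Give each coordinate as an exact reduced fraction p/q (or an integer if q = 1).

A = (535/29, -69/29)

1. A_x = 535/29  [2·signedArea(ADE) = -11288/29 ∩ AB · DC = 2739/29]
2. A_y = -69/29  [2·signedArea(ADE) = -11288/29 ∩ AB · DC = 2739/29]
   → A = (535/29, -69/29)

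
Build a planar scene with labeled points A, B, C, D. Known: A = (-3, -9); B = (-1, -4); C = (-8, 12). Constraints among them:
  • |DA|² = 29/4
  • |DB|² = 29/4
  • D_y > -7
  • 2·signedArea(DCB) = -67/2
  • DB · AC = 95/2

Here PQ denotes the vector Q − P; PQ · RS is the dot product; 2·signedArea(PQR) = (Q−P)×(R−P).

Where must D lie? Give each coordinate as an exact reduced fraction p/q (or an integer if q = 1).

D = (-2, -13/2)

1. D_x = -2  [DB · AC = 95/2 ∩ 2·signedArea(DCB) = -67/2]
2. D_y = -13/2  [DB · AC = 95/2 ∩ 2·signedArea(DCB) = -67/2]
   → D = (-2, -13/2)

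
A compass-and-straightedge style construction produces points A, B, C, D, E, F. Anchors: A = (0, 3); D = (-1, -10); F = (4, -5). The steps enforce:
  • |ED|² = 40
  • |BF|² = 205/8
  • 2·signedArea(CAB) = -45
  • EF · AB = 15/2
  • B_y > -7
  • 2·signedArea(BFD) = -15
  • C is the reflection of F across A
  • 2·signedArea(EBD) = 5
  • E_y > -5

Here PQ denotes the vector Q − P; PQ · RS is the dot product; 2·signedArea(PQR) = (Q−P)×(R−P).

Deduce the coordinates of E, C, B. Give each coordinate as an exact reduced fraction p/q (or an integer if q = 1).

1. C_x = -4  [C is the reflection of F across A]
2. C_y = 11  [C is the reflection of F across A]
   → C = (-4, 11)
3. B_x = -3/4  [2·signedArea(BFD) = -15 ∩ 2·signedArea(CAB) = -45]
4. B_y = -27/4  [2·signedArea(BFD) = -15 ∩ 2·signedArea(CAB) = -45]
   → B = (-3/4, -27/4)
5. E_x = 1  [2·signedArea(EBD) = 5 ∩ EF · AB = 15/2]
6. E_y = -4  [2·signedArea(EBD) = 5 ∩ EF · AB = 15/2]
   → E = (1, -4)

B = (-3/4, -27/4)
C = (-4, 11)
E = (1, -4)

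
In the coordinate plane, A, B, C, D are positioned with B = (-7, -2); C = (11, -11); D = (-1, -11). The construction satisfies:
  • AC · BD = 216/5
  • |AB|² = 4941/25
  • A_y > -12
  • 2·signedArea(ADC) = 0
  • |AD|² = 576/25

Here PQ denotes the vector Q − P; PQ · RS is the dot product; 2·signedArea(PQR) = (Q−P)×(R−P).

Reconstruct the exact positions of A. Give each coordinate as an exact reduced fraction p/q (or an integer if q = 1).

A = (19/5, -11)

1. A_x = 19/5  [2·signedArea(ADC) = 0 ∩ AC · BD = 216/5]
2. A_y = -11  [2·signedArea(ADC) = 0 ∩ AC · BD = 216/5]
   → A = (19/5, -11)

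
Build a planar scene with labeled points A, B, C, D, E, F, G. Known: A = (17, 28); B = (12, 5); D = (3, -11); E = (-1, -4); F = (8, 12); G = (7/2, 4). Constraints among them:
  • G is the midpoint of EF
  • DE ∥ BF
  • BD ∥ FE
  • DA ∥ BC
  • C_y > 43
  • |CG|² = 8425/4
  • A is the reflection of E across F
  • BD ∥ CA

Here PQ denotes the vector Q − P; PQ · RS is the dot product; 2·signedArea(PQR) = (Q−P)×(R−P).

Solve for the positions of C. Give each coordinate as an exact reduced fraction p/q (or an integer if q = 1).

C = (26, 44)

1. C_x = 26  [BD ∥ CA ∩ DA ∥ BC]
2. C_y = 44  [BD ∥ CA ∩ DA ∥ BC]
   → C = (26, 44)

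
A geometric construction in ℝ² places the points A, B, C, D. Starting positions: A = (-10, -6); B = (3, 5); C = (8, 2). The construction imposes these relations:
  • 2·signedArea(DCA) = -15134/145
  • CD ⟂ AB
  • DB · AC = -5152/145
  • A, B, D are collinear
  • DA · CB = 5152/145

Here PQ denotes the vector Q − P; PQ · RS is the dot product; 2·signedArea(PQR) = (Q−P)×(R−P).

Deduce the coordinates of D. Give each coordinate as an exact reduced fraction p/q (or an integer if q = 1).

D = (643/145, 901/145)

1. D_x = 643/145  [A, B, D are collinear ∩ CD ⟂ AB]
2. D_y = 901/145  [A, B, D are collinear ∩ CD ⟂ AB]
   → D = (643/145, 901/145)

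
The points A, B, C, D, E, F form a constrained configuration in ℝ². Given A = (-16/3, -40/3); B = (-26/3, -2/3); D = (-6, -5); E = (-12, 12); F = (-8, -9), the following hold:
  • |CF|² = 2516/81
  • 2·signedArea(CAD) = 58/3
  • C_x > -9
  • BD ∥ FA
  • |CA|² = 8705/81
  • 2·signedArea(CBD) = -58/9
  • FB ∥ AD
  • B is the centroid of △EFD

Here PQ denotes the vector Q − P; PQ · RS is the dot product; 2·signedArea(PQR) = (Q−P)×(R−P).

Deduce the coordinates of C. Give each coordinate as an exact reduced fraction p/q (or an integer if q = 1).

1. C_x = -76/9  [2·signedArea(CAD) = 58/3 ∩ 2·signedArea(CBD) = -58/9]
2. C_y = -31/9  [2·signedArea(CAD) = 58/3 ∩ 2·signedArea(CBD) = -58/9]
   → C = (-76/9, -31/9)

C = (-76/9, -31/9)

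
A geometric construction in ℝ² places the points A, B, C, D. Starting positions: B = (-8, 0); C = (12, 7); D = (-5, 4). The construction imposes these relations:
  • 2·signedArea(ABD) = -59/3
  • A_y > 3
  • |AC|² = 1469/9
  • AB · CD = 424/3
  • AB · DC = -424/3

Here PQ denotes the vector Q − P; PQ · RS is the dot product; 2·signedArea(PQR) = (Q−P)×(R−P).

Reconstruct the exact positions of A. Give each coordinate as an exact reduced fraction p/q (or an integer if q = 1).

A = (-1/3, 11/3)

1. A_x = -1/3  [AB · DC = -424/3 ∩ 2·signedArea(ABD) = -59/3]
2. A_y = 11/3  [AB · DC = -424/3 ∩ 2·signedArea(ABD) = -59/3]
   → A = (-1/3, 11/3)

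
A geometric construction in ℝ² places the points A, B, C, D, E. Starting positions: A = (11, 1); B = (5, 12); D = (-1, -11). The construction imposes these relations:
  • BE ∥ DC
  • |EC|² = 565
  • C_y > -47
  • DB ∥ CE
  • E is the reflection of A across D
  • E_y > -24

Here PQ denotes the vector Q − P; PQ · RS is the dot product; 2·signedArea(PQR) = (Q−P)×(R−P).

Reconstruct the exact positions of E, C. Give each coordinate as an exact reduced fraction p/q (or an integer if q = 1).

C = (-19, -46)
E = (-13, -23)

1. E_x = -13  [E is the reflection of A across D]
2. E_y = -23  [E is the reflection of A across D]
   → E = (-13, -23)
3. C_x = -19  [DB ∥ CE ∩ BE ∥ DC]
4. C_y = -46  [DB ∥ CE ∩ BE ∥ DC]
   → C = (-19, -46)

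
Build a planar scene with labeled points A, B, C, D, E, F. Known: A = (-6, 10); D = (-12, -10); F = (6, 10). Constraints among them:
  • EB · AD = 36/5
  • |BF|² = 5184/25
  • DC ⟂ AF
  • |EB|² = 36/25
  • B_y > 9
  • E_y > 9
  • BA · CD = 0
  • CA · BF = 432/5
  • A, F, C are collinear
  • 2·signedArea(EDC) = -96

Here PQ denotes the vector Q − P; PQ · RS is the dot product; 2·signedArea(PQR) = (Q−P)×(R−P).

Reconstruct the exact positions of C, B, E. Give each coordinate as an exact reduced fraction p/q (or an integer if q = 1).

B = (-42/5, 10)
C = (-12, 10)
E = (-36/5, 10)

1. C_x = -12  [A, F, C are collinear ∩ DC ⟂ AF]
2. C_y = 10  [A, F, C are collinear ∩ DC ⟂ AF]
   → C = (-12, 10)
3. B_x = -42/5  [BA · CD = 0 ∩ CA · BF = 432/5]
4. B_y = 10  [BA · CD = 0 ∩ CA · BF = 432/5]
   → B = (-42/5, 10)
5. E_x = -36/5  [2·signedArea(EDC) = -96 ∩ EB · AD = 36/5]
6. E_y = 10  [2·signedArea(EDC) = -96 ∩ EB · AD = 36/5]
   → E = (-36/5, 10)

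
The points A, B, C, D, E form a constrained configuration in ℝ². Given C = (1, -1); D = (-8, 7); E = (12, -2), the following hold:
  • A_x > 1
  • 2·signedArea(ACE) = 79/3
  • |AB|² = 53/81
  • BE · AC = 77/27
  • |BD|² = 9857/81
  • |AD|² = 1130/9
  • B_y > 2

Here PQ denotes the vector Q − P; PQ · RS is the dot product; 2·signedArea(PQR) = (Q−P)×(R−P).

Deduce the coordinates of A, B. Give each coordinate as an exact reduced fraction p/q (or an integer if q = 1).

A = (5/3, 4/3)
B = (17/9, 19/9)

1. A_x = 5/3  [line 1·x + 11·y + -49/3 = 0 ∩ |AD|² = 1130/9]
2. A_y = 4/3  [line 1·x + 11·y + -49/3 = 0 ∩ |AD|² = 1130/9]
   → A = (5/3, 4/3)
3. B_x = 17/9  [line 2/3·x + 7/3·y + -167/27 = 0 ∩ |AB|² = 53/81]
4. B_y = 19/9  [line 2/3·x + 7/3·y + -167/27 = 0 ∩ |AB|² = 53/81]
   → B = (17/9, 19/9)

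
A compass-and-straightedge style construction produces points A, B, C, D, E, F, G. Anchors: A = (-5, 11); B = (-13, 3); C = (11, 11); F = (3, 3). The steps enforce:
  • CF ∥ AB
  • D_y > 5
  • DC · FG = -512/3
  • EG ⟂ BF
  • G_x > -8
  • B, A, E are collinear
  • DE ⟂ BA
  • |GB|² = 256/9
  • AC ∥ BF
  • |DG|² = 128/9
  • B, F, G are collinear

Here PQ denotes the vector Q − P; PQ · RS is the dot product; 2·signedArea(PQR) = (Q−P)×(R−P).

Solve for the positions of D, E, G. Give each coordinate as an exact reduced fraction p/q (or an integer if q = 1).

1. G_y = 3  [B, F, G are collinear]
2. G_x = -23/3  [|GB|² = 256/9]
   → G = (-23/3, 3)
3. D_x = -5  [DC · FG = -512/3]
4. D_y = 17/3  [|DG|² = 128/9]
   → D = (-5, 17/3)
5. E_x = -23/3  [B, A, E are collinear ∩ DE ⟂ BA]
6. E_y = 25/3  [B, A, E are collinear ∩ DE ⟂ BA]
   → E = (-23/3, 25/3)

D = (-5, 17/3)
E = (-23/3, 25/3)
G = (-23/3, 3)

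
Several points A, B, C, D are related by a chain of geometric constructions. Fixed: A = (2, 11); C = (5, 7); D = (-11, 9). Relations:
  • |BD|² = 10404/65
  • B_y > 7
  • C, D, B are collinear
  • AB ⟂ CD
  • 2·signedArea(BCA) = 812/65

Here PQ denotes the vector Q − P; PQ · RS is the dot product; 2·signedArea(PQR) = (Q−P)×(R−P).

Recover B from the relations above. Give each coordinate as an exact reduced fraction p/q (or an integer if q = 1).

B = (101/65, 483/65)

1. B_x = 101/65  [C, D, B are collinear ∩ AB ⟂ CD]
2. B_y = 483/65  [C, D, B are collinear ∩ AB ⟂ CD]
   → B = (101/65, 483/65)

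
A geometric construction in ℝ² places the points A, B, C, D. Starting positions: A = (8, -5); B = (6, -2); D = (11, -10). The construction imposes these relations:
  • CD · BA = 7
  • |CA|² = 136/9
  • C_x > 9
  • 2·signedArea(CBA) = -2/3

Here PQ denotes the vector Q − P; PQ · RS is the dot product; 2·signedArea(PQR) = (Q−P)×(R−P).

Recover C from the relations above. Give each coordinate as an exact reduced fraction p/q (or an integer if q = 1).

C = (10, -25/3)

1. C_x = 10  [2·signedArea(CBA) = -2/3 ∩ CD · BA = 7]
2. C_y = -25/3  [2·signedArea(CBA) = -2/3 ∩ CD · BA = 7]
   → C = (10, -25/3)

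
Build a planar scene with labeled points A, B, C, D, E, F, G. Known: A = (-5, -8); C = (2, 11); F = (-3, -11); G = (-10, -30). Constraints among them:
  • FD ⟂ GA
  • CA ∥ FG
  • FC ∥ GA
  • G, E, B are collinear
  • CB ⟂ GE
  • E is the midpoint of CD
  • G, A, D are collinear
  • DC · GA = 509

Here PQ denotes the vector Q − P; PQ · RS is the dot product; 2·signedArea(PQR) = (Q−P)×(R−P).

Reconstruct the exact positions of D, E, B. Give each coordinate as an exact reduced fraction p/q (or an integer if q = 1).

1. D_x = -2825/509  [G, A, D are collinear ∩ FD ⟂ GA]
2. D_y = -5304/509  [G, A, D are collinear ∩ FD ⟂ GA]
   → D = (-2825/509, -5304/509)
3. E_x = -1807/1018  [E is the midpoint of CD]
4. E_y = 295/1018  [E is the midpoint of CD]
   → E = (-1807/1018, 295/1018)
5. B_x = 1217681663/1020904354  [G, E, B are collinear ∩ CB ⟂ GE]
6. B_y = 11453733065/1020904354  [G, E, B are collinear ∩ CB ⟂ GE]
   → B = (1217681663/1020904354, 11453733065/1020904354)

B = (1217681663/1020904354, 11453733065/1020904354)
D = (-2825/509, -5304/509)
E = (-1807/1018, 295/1018)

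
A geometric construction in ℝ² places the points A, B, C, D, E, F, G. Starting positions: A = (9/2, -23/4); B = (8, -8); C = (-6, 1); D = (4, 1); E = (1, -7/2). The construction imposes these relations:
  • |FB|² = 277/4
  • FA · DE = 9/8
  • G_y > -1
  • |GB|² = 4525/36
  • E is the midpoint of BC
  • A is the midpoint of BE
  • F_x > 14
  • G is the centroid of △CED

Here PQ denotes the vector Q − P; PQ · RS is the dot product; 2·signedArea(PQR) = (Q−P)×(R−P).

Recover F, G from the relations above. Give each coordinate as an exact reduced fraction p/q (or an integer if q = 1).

1. F_x = 15  [line 3·x + 9/2·y + 45/4 = 0 ∩ |FB|² = 277/4]
2. F_y = -25/2  [line 3·x + 9/2·y + 45/4 = 0 ∩ |FB|² = 277/4]
   → F = (15, -25/2)
3. G_x = -1/3  [G is the centroid of △CED]
4. G_y = -1/2  [G is the centroid of △CED]
   → G = (-1/3, -1/2)

F = (15, -25/2)
G = (-1/3, -1/2)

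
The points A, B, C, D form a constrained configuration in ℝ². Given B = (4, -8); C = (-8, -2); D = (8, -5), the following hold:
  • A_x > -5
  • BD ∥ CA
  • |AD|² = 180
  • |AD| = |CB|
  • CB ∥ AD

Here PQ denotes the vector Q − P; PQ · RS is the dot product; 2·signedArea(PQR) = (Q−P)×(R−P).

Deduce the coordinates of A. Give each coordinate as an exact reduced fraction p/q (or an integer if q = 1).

1. A_x = -4  [CB ∥ AD ∩ BD ∥ CA]
2. A_y = 1  [CB ∥ AD ∩ BD ∥ CA]
   → A = (-4, 1)

A = (-4, 1)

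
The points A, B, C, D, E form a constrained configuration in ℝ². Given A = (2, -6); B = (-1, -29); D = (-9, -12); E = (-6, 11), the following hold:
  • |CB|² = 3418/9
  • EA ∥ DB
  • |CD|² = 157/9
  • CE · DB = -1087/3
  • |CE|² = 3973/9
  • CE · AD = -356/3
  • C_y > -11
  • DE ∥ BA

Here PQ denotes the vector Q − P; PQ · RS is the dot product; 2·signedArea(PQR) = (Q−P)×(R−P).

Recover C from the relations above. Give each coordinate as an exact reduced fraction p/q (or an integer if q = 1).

1. C_x = -16/3  [CE · DB = -1087/3 ∩ CE · AD = -356/3]
2. C_y = -10  [CE · DB = -1087/3 ∩ CE · AD = -356/3]
   → C = (-16/3, -10)

C = (-16/3, -10)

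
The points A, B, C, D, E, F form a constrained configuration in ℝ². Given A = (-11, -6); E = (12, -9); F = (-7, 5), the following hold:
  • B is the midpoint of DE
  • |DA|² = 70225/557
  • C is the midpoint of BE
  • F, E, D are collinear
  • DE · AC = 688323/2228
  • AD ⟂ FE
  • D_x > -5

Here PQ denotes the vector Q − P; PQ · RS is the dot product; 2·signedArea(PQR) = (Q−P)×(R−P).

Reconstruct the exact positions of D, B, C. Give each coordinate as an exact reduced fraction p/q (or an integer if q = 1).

B = (4267/1114, -1660/557)
C = (17635/2228, -6673/1114)
D = (-2417/557, 1693/557)

1. D_x = -2417/557  [F, E, D are collinear ∩ AD ⟂ FE]
2. D_y = 1693/557  [F, E, D are collinear ∩ AD ⟂ FE]
   → D = (-2417/557, 1693/557)
3. B_x = 4267/1114  [B is the midpoint of DE]
4. B_y = -1660/557  [B is the midpoint of DE]
   → B = (4267/1114, -1660/557)
5. C_x = 17635/2228  [C is the midpoint of BE]
6. C_y = -6673/1114  [C is the midpoint of BE]
   → C = (17635/2228, -6673/1114)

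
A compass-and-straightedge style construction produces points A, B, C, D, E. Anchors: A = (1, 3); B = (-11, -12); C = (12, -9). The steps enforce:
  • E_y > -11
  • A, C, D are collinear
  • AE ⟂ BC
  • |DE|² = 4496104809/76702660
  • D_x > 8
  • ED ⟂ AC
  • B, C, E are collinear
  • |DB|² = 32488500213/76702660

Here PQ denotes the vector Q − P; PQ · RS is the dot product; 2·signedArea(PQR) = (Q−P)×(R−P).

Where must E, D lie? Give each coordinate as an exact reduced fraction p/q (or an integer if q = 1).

D = (1192861/142570, -359031/71285)
E = (1465/538, -5493/538)

1. E_x = 1465/538  [B, C, E are collinear ∩ AE ⟂ BC]
2. E_y = -5493/538  [B, C, E are collinear ∩ AE ⟂ BC]
   → E = (1465/538, -5493/538)
3. D_x = 1192861/142570  [A, C, D are collinear ∩ ED ⟂ AC]
4. D_y = -359031/71285  [A, C, D are collinear ∩ ED ⟂ AC]
   → D = (1192861/142570, -359031/71285)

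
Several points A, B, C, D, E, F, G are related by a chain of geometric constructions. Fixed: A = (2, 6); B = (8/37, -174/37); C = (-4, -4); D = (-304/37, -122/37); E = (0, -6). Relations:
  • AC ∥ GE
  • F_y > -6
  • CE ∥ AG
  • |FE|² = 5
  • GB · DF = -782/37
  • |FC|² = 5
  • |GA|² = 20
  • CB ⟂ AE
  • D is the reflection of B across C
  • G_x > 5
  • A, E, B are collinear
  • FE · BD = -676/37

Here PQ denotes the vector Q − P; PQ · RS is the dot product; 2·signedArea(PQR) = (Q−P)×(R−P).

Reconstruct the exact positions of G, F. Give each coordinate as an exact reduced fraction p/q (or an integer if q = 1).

1. G_x = 6  [AC ∥ GE ∩ CE ∥ AG]
2. G_y = 4  [AC ∥ GE ∩ CE ∥ AG]
   → G = (6, 4)
3. F_x = -2  [FE · BD = -676/37 ∩ GB · DF = -782/37]
4. F_y = -5  [FE · BD = -676/37 ∩ GB · DF = -782/37]
   → F = (-2, -5)

F = (-2, -5)
G = (6, 4)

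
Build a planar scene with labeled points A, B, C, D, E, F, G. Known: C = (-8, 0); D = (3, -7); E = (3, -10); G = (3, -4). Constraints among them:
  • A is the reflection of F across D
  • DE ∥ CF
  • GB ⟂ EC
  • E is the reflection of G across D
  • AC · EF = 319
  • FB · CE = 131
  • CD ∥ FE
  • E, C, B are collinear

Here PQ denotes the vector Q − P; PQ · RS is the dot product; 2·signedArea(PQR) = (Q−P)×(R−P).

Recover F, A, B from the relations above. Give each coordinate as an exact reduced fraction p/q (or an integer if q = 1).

A = (14, -11)
B = (3/221, -1610/221)
F = (-8, -3)

1. F_x = -8  [CD ∥ FE ∩ DE ∥ CF]
2. F_y = -3  [CD ∥ FE ∩ DE ∥ CF]
   → F = (-8, -3)
3. A_x = 14  [A is the reflection of F across D]
4. A_y = -11  [A is the reflection of F across D]
   → A = (14, -11)
5. B_x = 3/221  [E, C, B are collinear ∩ GB ⟂ EC]
6. B_y = -1610/221  [E, C, B are collinear ∩ GB ⟂ EC]
   → B = (3/221, -1610/221)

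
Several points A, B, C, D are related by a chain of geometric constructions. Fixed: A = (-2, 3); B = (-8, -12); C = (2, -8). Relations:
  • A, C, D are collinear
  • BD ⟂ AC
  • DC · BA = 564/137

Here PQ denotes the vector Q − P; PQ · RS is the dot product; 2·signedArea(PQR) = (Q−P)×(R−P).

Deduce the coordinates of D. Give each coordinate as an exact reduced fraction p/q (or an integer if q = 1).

D = (290/137, -1140/137)

1. D_x = 290/137  [A, C, D are collinear ∩ BD ⟂ AC]
2. D_y = -1140/137  [A, C, D are collinear ∩ BD ⟂ AC]
   → D = (290/137, -1140/137)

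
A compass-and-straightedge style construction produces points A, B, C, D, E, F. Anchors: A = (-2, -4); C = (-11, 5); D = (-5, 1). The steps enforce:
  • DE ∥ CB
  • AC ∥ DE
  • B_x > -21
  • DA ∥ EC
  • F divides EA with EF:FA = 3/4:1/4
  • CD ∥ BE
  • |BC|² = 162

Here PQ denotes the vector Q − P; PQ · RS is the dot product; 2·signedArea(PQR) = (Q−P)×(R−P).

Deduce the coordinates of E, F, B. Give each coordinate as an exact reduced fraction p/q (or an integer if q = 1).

B = (-20, 14)
E = (-14, 10)
F = (-5, -1/2)

1. E_x = -14  [DA ∥ EC ∩ AC ∥ DE]
2. E_y = 10  [DA ∥ EC ∩ AC ∥ DE]
   → E = (-14, 10)
3. F_x = -5  [F divides EA with EF:FA = 3/4:1/4]
4. F_y = -1/2  [F divides EA with EF:FA = 3/4:1/4]
   → F = (-5, -1/2)
5. B_x = -20  [CD ∥ BE ∩ DE ∥ CB]
6. B_y = 14  [CD ∥ BE ∩ DE ∥ CB]
   → B = (-20, 14)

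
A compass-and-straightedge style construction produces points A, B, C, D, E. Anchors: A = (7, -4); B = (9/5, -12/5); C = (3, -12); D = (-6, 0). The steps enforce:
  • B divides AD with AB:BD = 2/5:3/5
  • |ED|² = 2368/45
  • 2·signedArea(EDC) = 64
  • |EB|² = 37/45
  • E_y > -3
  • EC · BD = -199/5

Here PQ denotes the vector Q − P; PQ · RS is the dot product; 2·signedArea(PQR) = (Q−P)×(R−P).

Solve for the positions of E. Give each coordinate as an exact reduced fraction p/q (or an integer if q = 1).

E = (14/15, -32/15)

1. E_x = 14/15  [2·signedArea(EDC) = 64 ∩ EC · BD = -199/5]
2. E_y = -32/15  [2·signedArea(EDC) = 64 ∩ EC · BD = -199/5]
   → E = (14/15, -32/15)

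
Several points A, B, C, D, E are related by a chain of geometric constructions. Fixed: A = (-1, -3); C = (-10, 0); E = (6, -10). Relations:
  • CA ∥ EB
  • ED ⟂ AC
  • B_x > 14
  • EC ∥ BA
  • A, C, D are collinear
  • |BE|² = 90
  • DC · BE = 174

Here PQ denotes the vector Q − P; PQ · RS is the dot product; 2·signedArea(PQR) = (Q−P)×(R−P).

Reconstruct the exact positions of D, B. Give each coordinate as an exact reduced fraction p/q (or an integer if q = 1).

B = (15, -13)
D = (37/5, -29/5)

1. D_x = 37/5  [A, C, D are collinear ∩ ED ⟂ AC]
2. D_y = -29/5  [A, C, D are collinear ∩ ED ⟂ AC]
   → D = (37/5, -29/5)
3. B_x = 15  [EC ∥ BA ∩ CA ∥ EB]
4. B_y = -13  [EC ∥ BA ∩ CA ∥ EB]
   → B = (15, -13)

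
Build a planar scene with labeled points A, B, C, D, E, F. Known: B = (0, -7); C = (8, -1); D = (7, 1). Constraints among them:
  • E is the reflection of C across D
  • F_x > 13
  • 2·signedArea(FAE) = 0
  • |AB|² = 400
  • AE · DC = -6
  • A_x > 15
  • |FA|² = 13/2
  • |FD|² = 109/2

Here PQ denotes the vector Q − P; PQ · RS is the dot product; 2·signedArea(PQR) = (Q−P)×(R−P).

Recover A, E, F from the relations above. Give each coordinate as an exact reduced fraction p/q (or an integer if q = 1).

A = (16, 5)
E = (6, 3)
F = (27/2, 9/2)

1. E_x = 6  [E is the reflection of C across D]
2. E_y = 3  [E is the reflection of C across D]
   → E = (6, 3)
3. A_x = 16  [line -1·x + 2·y + 6 = 0 ∩ |AB|² = 400]
4. A_y = 5  [line -1·x + 2·y + 6 = 0 ∩ |AB|² = 400]
   → A = (16, 5)
5. F_x = 27/2  [line 2·x + -10·y + 18 = 0 ∩ |FD|² = 109/2]
6. F_y = 9/2  [line 2·x + -10·y + 18 = 0 ∩ |FD|² = 109/2]
   → F = (27/2, 9/2)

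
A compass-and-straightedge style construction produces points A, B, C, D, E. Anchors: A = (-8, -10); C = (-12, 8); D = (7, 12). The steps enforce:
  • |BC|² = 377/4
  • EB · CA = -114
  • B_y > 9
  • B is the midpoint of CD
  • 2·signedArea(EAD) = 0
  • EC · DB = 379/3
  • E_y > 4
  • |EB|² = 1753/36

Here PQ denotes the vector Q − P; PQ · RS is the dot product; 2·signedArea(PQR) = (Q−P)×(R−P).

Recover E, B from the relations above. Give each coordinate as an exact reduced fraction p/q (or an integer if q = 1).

1. B_x = -5/2  [B is the midpoint of CD]
2. B_y = 10  [B is the midpoint of CD]
   → B = (-5/2, 10)
3. E_x = 2  [2·signedArea(EAD) = 0 ∩ EB · CA = -114]
4. E_y = 14/3  [2·signedArea(EAD) = 0 ∩ EB · CA = -114]
   → E = (2, 14/3)

B = (-5/2, 10)
E = (2, 14/3)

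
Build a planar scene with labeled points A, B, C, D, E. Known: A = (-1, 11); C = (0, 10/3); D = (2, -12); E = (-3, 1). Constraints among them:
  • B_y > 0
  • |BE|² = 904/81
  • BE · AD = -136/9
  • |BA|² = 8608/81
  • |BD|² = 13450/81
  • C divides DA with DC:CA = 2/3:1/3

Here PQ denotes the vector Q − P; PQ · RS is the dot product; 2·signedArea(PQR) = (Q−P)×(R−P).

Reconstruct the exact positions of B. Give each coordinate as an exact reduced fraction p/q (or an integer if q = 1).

B = (1/3, 7/9)

1. B_x = 1/3  [line -3·x + 23·y + -152/9 = 0 ∩ |BA|² = 8608/81]
2. B_y = 7/9  [line -3·x + 23·y + -152/9 = 0 ∩ |BA|² = 8608/81]
   → B = (1/3, 7/9)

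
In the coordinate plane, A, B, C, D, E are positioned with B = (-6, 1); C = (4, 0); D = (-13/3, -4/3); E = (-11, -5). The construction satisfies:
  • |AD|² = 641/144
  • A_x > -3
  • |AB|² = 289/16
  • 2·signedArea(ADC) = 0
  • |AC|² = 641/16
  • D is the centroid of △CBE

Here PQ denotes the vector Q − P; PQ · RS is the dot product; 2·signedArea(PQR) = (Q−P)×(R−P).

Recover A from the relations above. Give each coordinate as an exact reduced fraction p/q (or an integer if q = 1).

1. A_x = -9/4  [line -4/3·x + 25/3·y + 16/3 = 0 ∩ |AD|² = 641/144]
2. A_y = -1  [line -4/3·x + 25/3·y + 16/3 = 0 ∩ |AD|² = 641/144]
   → A = (-9/4, -1)

A = (-9/4, -1)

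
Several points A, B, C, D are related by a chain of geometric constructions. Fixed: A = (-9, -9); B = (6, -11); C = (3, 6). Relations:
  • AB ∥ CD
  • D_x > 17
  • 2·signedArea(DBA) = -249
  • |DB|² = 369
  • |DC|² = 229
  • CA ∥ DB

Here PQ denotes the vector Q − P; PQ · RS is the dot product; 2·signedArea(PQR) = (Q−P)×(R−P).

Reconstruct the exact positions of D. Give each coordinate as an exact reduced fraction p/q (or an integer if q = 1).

D = (18, 4)

1. D_x = 18  [CA ∥ DB ∩ AB ∥ CD]
2. D_y = 4  [CA ∥ DB ∩ AB ∥ CD]
   → D = (18, 4)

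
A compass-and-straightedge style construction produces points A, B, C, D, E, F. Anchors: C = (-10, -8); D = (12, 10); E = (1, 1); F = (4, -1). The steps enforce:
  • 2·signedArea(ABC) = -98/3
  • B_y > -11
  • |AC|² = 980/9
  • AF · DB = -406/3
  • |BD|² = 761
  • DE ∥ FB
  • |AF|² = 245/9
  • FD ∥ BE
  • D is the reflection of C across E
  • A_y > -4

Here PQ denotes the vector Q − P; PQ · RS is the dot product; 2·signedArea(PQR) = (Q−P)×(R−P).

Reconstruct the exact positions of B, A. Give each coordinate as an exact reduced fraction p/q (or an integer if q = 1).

1. B_x = -7  [FD ∥ BE ∩ DE ∥ FB]
2. B_y = -10  [FD ∥ BE ∩ DE ∥ FB]
   → B = (-7, -10)
3. A_x = -2/3  [AF · DB = -406/3 ∩ 2·signedArea(ABC) = -98/3]
4. A_y = -10/3  [AF · DB = -406/3 ∩ 2·signedArea(ABC) = -98/3]
   → A = (-2/3, -10/3)

A = (-2/3, -10/3)
B = (-7, -10)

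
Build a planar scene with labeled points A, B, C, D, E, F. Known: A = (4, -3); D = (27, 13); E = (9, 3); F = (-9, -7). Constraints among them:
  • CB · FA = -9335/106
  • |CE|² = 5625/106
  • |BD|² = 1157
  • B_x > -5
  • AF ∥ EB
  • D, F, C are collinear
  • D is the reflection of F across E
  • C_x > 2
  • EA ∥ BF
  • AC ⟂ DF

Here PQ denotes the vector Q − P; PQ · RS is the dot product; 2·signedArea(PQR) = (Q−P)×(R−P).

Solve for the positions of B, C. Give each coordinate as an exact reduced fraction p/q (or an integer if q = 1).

B = (-4, -1)
C = (279/106, -57/106)

1. B_x = -4  [EA ∥ BF ∩ AF ∥ EB]
2. B_y = -1  [EA ∥ BF ∩ AF ∥ EB]
   → B = (-4, -1)
3. C_x = 279/106  [D, F, C are collinear ∩ AC ⟂ DF]
4. C_y = -57/106  [D, F, C are collinear ∩ AC ⟂ DF]
   → C = (279/106, -57/106)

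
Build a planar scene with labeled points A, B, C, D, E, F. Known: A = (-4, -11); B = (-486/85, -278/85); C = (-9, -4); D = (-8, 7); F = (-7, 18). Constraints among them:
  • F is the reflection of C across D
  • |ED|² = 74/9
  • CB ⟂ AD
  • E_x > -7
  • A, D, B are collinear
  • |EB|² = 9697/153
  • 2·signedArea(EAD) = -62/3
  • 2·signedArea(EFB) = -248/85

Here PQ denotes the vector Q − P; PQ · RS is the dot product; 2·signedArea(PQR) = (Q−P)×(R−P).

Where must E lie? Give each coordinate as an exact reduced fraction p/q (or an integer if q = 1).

1. E_x = -19/3  [2·signedArea(EFB) = -248/85 ∩ 2·signedArea(EAD) = -62/3]
2. E_y = 14/3  [2·signedArea(EFB) = -248/85 ∩ 2·signedArea(EAD) = -62/3]
   → E = (-19/3, 14/3)

E = (-19/3, 14/3)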